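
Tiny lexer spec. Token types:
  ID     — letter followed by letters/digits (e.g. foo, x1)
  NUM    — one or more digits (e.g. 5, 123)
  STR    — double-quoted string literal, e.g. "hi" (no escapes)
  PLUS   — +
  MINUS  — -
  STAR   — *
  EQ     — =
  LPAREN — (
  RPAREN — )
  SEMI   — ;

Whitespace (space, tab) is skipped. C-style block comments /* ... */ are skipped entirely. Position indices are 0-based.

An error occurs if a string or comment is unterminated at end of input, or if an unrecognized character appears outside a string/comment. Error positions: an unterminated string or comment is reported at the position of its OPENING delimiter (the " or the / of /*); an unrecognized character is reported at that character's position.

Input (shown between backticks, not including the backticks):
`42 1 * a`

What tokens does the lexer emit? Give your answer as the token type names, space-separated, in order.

Answer: NUM NUM STAR ID

Derivation:
pos=0: emit NUM '42' (now at pos=2)
pos=3: emit NUM '1' (now at pos=4)
pos=5: emit STAR '*'
pos=7: emit ID 'a' (now at pos=8)
DONE. 4 tokens: [NUM, NUM, STAR, ID]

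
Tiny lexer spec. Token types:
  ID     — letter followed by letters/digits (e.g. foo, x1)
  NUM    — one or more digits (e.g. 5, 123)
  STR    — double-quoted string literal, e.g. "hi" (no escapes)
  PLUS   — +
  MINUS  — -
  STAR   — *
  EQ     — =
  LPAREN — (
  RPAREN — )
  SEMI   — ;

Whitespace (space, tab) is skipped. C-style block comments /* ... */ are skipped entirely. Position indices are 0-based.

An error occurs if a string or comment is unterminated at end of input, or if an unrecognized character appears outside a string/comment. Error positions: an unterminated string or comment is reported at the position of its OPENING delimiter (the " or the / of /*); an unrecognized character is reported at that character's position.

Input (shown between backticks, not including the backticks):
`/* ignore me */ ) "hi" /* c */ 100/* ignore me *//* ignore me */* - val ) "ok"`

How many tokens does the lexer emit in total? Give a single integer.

Answer: 8

Derivation:
pos=0: enter COMMENT mode (saw '/*')
exit COMMENT mode (now at pos=15)
pos=16: emit RPAREN ')'
pos=18: enter STRING mode
pos=18: emit STR "hi" (now at pos=22)
pos=23: enter COMMENT mode (saw '/*')
exit COMMENT mode (now at pos=30)
pos=31: emit NUM '100' (now at pos=34)
pos=34: enter COMMENT mode (saw '/*')
exit COMMENT mode (now at pos=49)
pos=49: enter COMMENT mode (saw '/*')
exit COMMENT mode (now at pos=64)
pos=64: emit STAR '*'
pos=66: emit MINUS '-'
pos=68: emit ID 'val' (now at pos=71)
pos=72: emit RPAREN ')'
pos=74: enter STRING mode
pos=74: emit STR "ok" (now at pos=78)
DONE. 8 tokens: [RPAREN, STR, NUM, STAR, MINUS, ID, RPAREN, STR]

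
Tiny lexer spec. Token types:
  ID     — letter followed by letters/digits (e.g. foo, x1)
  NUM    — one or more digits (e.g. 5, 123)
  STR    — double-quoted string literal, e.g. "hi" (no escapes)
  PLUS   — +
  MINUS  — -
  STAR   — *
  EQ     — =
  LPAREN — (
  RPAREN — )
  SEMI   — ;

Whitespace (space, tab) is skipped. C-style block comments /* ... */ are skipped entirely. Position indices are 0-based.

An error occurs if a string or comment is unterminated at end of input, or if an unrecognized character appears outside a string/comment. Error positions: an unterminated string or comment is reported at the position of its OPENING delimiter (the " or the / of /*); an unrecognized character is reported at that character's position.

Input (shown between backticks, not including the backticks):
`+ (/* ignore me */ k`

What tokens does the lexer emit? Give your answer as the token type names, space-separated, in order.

Answer: PLUS LPAREN ID

Derivation:
pos=0: emit PLUS '+'
pos=2: emit LPAREN '('
pos=3: enter COMMENT mode (saw '/*')
exit COMMENT mode (now at pos=18)
pos=19: emit ID 'k' (now at pos=20)
DONE. 3 tokens: [PLUS, LPAREN, ID]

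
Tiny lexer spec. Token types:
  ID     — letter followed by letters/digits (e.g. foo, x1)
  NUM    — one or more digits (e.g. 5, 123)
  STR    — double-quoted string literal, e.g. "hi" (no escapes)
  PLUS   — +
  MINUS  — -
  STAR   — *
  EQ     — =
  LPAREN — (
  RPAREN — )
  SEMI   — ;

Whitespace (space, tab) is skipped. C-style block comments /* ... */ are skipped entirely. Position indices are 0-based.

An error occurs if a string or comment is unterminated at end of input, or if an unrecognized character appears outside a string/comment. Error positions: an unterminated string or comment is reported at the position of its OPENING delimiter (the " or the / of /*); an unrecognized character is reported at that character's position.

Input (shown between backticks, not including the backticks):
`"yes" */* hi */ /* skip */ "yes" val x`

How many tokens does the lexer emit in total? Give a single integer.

pos=0: enter STRING mode
pos=0: emit STR "yes" (now at pos=5)
pos=6: emit STAR '*'
pos=7: enter COMMENT mode (saw '/*')
exit COMMENT mode (now at pos=15)
pos=16: enter COMMENT mode (saw '/*')
exit COMMENT mode (now at pos=26)
pos=27: enter STRING mode
pos=27: emit STR "yes" (now at pos=32)
pos=33: emit ID 'val' (now at pos=36)
pos=37: emit ID 'x' (now at pos=38)
DONE. 5 tokens: [STR, STAR, STR, ID, ID]

Answer: 5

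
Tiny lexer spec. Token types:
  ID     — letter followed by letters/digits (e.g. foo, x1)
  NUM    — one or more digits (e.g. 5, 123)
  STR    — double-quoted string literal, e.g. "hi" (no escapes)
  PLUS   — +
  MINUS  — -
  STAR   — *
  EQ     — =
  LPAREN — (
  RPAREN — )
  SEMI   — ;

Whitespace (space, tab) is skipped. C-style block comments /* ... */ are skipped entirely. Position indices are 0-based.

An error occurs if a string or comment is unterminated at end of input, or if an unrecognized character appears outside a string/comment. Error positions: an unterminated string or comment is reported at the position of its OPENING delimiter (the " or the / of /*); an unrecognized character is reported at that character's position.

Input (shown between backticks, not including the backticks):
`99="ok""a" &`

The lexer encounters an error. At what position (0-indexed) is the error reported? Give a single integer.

pos=0: emit NUM '99' (now at pos=2)
pos=2: emit EQ '='
pos=3: enter STRING mode
pos=3: emit STR "ok" (now at pos=7)
pos=7: enter STRING mode
pos=7: emit STR "a" (now at pos=10)
pos=11: ERROR — unrecognized char '&'

Answer: 11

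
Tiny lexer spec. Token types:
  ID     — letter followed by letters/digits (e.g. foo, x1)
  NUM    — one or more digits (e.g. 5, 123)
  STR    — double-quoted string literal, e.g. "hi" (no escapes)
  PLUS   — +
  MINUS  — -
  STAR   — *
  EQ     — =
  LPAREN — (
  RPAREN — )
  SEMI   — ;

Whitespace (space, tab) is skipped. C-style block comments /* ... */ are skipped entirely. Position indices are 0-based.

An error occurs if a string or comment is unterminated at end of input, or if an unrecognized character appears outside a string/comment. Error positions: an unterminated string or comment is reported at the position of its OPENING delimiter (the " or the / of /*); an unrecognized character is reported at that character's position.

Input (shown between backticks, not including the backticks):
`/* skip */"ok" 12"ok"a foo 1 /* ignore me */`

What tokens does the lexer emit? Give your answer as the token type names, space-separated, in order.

Answer: STR NUM STR ID ID NUM

Derivation:
pos=0: enter COMMENT mode (saw '/*')
exit COMMENT mode (now at pos=10)
pos=10: enter STRING mode
pos=10: emit STR "ok" (now at pos=14)
pos=15: emit NUM '12' (now at pos=17)
pos=17: enter STRING mode
pos=17: emit STR "ok" (now at pos=21)
pos=21: emit ID 'a' (now at pos=22)
pos=23: emit ID 'foo' (now at pos=26)
pos=27: emit NUM '1' (now at pos=28)
pos=29: enter COMMENT mode (saw '/*')
exit COMMENT mode (now at pos=44)
DONE. 6 tokens: [STR, NUM, STR, ID, ID, NUM]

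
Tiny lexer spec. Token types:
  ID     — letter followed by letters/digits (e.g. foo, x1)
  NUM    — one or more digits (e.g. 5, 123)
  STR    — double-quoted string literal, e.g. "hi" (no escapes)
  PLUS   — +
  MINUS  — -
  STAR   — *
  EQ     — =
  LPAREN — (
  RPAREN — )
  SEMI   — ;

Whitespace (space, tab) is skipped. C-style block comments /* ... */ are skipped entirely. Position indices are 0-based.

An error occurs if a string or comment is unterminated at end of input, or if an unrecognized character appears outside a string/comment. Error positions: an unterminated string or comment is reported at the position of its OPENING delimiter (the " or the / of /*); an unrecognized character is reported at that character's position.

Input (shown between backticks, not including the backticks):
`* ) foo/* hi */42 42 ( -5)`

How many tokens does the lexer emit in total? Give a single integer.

Answer: 9

Derivation:
pos=0: emit STAR '*'
pos=2: emit RPAREN ')'
pos=4: emit ID 'foo' (now at pos=7)
pos=7: enter COMMENT mode (saw '/*')
exit COMMENT mode (now at pos=15)
pos=15: emit NUM '42' (now at pos=17)
pos=18: emit NUM '42' (now at pos=20)
pos=21: emit LPAREN '('
pos=23: emit MINUS '-'
pos=24: emit NUM '5' (now at pos=25)
pos=25: emit RPAREN ')'
DONE. 9 tokens: [STAR, RPAREN, ID, NUM, NUM, LPAREN, MINUS, NUM, RPAREN]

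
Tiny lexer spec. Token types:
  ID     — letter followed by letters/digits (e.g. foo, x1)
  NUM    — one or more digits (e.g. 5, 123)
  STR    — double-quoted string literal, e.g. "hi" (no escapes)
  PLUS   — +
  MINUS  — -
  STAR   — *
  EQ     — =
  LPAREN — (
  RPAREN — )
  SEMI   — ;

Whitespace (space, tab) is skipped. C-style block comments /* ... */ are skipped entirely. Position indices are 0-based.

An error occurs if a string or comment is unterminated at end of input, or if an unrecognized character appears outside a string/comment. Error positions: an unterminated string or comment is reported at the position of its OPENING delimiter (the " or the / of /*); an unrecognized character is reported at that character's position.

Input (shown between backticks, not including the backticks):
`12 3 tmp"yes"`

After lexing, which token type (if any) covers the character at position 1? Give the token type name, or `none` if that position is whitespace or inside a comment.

pos=0: emit NUM '12' (now at pos=2)
pos=3: emit NUM '3' (now at pos=4)
pos=5: emit ID 'tmp' (now at pos=8)
pos=8: enter STRING mode
pos=8: emit STR "yes" (now at pos=13)
DONE. 4 tokens: [NUM, NUM, ID, STR]
Position 1: char is '2' -> NUM

Answer: NUM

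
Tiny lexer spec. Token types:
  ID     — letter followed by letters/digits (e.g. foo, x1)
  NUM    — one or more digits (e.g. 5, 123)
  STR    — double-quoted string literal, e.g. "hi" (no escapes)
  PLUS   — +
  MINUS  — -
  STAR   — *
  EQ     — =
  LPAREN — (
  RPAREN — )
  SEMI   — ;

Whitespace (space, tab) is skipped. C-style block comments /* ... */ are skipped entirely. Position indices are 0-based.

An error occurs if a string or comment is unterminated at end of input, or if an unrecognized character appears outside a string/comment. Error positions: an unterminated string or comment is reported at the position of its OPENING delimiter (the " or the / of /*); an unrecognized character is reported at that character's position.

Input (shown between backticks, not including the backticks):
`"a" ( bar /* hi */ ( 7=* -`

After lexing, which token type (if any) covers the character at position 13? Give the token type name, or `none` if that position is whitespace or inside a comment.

Answer: none

Derivation:
pos=0: enter STRING mode
pos=0: emit STR "a" (now at pos=3)
pos=4: emit LPAREN '('
pos=6: emit ID 'bar' (now at pos=9)
pos=10: enter COMMENT mode (saw '/*')
exit COMMENT mode (now at pos=18)
pos=19: emit LPAREN '('
pos=21: emit NUM '7' (now at pos=22)
pos=22: emit EQ '='
pos=23: emit STAR '*'
pos=25: emit MINUS '-'
DONE. 8 tokens: [STR, LPAREN, ID, LPAREN, NUM, EQ, STAR, MINUS]
Position 13: char is 'h' -> none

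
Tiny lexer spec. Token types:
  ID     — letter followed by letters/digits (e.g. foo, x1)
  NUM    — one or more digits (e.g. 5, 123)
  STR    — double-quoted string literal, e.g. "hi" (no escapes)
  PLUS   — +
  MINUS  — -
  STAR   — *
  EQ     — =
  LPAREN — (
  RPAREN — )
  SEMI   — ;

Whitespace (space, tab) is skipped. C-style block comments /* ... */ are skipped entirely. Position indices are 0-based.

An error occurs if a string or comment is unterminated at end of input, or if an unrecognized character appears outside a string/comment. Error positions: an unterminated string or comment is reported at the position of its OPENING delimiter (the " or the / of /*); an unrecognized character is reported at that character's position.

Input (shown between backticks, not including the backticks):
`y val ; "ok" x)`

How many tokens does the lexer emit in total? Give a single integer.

Answer: 6

Derivation:
pos=0: emit ID 'y' (now at pos=1)
pos=2: emit ID 'val' (now at pos=5)
pos=6: emit SEMI ';'
pos=8: enter STRING mode
pos=8: emit STR "ok" (now at pos=12)
pos=13: emit ID 'x' (now at pos=14)
pos=14: emit RPAREN ')'
DONE. 6 tokens: [ID, ID, SEMI, STR, ID, RPAREN]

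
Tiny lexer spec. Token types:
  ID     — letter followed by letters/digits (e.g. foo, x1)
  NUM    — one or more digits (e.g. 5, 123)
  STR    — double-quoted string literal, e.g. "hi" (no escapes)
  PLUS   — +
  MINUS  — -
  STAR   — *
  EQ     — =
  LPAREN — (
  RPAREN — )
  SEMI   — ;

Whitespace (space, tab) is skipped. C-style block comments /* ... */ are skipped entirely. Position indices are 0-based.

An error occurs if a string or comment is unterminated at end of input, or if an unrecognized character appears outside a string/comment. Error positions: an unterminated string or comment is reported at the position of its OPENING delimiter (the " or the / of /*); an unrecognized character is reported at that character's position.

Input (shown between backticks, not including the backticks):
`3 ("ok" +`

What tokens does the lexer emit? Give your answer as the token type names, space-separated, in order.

pos=0: emit NUM '3' (now at pos=1)
pos=2: emit LPAREN '('
pos=3: enter STRING mode
pos=3: emit STR "ok" (now at pos=7)
pos=8: emit PLUS '+'
DONE. 4 tokens: [NUM, LPAREN, STR, PLUS]

Answer: NUM LPAREN STR PLUS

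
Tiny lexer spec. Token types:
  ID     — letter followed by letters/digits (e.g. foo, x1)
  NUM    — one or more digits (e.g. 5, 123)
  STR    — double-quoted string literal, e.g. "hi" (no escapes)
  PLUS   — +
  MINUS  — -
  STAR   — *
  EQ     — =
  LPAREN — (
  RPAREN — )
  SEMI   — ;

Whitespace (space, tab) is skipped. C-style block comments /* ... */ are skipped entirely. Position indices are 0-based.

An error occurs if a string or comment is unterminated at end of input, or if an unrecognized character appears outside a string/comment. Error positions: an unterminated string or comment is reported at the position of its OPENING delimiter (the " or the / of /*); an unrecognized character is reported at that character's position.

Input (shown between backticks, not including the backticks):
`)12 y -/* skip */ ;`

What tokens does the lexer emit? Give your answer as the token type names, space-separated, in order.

Answer: RPAREN NUM ID MINUS SEMI

Derivation:
pos=0: emit RPAREN ')'
pos=1: emit NUM '12' (now at pos=3)
pos=4: emit ID 'y' (now at pos=5)
pos=6: emit MINUS '-'
pos=7: enter COMMENT mode (saw '/*')
exit COMMENT mode (now at pos=17)
pos=18: emit SEMI ';'
DONE. 5 tokens: [RPAREN, NUM, ID, MINUS, SEMI]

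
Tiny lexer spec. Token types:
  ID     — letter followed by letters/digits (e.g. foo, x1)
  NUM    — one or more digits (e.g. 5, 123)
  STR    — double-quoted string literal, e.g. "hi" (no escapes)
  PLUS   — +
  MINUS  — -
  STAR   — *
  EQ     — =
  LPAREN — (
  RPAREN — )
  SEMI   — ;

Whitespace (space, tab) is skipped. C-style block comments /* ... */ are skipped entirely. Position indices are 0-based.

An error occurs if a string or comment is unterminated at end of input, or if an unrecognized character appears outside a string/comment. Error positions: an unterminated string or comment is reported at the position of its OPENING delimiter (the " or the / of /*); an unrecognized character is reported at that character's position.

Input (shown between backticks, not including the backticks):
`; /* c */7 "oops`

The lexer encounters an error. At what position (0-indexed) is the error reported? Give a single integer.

Answer: 11

Derivation:
pos=0: emit SEMI ';'
pos=2: enter COMMENT mode (saw '/*')
exit COMMENT mode (now at pos=9)
pos=9: emit NUM '7' (now at pos=10)
pos=11: enter STRING mode
pos=11: ERROR — unterminated string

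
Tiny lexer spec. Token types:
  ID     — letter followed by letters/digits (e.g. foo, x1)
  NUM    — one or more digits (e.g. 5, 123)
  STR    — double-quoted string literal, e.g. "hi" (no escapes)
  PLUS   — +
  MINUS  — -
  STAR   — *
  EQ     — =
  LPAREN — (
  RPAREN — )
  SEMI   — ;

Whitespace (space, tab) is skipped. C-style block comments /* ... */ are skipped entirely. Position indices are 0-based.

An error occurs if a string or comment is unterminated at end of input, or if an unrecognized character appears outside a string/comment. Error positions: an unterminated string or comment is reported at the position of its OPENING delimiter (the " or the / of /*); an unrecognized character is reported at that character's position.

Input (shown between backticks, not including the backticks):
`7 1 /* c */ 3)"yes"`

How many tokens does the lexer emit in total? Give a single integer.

Answer: 5

Derivation:
pos=0: emit NUM '7' (now at pos=1)
pos=2: emit NUM '1' (now at pos=3)
pos=4: enter COMMENT mode (saw '/*')
exit COMMENT mode (now at pos=11)
pos=12: emit NUM '3' (now at pos=13)
pos=13: emit RPAREN ')'
pos=14: enter STRING mode
pos=14: emit STR "yes" (now at pos=19)
DONE. 5 tokens: [NUM, NUM, NUM, RPAREN, STR]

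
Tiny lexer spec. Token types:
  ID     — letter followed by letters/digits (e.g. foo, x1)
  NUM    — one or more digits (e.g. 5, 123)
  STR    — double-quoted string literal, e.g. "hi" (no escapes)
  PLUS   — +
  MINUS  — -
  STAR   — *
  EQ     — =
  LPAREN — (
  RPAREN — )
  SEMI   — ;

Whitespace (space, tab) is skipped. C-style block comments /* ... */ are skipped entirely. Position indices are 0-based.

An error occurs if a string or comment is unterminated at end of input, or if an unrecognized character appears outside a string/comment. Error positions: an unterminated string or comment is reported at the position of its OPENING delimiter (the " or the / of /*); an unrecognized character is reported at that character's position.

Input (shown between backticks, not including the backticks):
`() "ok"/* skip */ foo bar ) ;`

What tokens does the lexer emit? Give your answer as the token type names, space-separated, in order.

pos=0: emit LPAREN '('
pos=1: emit RPAREN ')'
pos=3: enter STRING mode
pos=3: emit STR "ok" (now at pos=7)
pos=7: enter COMMENT mode (saw '/*')
exit COMMENT mode (now at pos=17)
pos=18: emit ID 'foo' (now at pos=21)
pos=22: emit ID 'bar' (now at pos=25)
pos=26: emit RPAREN ')'
pos=28: emit SEMI ';'
DONE. 7 tokens: [LPAREN, RPAREN, STR, ID, ID, RPAREN, SEMI]

Answer: LPAREN RPAREN STR ID ID RPAREN SEMI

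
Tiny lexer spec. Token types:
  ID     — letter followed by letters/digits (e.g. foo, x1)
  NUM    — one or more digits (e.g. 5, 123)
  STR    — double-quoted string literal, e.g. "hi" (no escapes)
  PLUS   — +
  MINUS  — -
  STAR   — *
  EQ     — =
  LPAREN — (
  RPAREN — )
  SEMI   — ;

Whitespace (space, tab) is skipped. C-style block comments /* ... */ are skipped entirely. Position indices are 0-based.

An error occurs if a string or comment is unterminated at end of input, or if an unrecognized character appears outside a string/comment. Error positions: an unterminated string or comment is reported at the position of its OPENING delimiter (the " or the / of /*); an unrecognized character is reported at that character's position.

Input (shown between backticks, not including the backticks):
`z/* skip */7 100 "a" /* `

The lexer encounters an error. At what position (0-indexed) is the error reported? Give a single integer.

Answer: 21

Derivation:
pos=0: emit ID 'z' (now at pos=1)
pos=1: enter COMMENT mode (saw '/*')
exit COMMENT mode (now at pos=11)
pos=11: emit NUM '7' (now at pos=12)
pos=13: emit NUM '100' (now at pos=16)
pos=17: enter STRING mode
pos=17: emit STR "a" (now at pos=20)
pos=21: enter COMMENT mode (saw '/*')
pos=21: ERROR — unterminated comment (reached EOF)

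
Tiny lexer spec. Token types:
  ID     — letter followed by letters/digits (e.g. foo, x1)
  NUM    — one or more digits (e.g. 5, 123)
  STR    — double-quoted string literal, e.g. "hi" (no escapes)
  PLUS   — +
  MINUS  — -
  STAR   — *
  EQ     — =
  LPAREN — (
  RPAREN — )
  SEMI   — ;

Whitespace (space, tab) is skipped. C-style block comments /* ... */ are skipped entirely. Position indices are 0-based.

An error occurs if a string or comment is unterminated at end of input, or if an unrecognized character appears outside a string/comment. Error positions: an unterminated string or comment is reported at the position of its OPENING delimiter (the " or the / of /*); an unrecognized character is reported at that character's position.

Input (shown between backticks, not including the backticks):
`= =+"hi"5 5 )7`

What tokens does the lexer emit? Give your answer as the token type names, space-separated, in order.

Answer: EQ EQ PLUS STR NUM NUM RPAREN NUM

Derivation:
pos=0: emit EQ '='
pos=2: emit EQ '='
pos=3: emit PLUS '+'
pos=4: enter STRING mode
pos=4: emit STR "hi" (now at pos=8)
pos=8: emit NUM '5' (now at pos=9)
pos=10: emit NUM '5' (now at pos=11)
pos=12: emit RPAREN ')'
pos=13: emit NUM '7' (now at pos=14)
DONE. 8 tokens: [EQ, EQ, PLUS, STR, NUM, NUM, RPAREN, NUM]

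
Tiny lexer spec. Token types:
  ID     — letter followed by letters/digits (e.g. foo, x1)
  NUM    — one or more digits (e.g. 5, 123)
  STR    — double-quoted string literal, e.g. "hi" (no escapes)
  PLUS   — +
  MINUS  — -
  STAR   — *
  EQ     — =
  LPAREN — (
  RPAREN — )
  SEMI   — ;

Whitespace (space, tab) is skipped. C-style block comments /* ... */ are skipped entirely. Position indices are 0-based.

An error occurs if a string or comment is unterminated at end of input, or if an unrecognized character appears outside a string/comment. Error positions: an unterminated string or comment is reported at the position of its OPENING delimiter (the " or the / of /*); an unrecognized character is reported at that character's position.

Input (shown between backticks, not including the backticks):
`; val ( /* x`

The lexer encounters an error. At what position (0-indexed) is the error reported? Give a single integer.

pos=0: emit SEMI ';'
pos=2: emit ID 'val' (now at pos=5)
pos=6: emit LPAREN '('
pos=8: enter COMMENT mode (saw '/*')
pos=8: ERROR — unterminated comment (reached EOF)

Answer: 8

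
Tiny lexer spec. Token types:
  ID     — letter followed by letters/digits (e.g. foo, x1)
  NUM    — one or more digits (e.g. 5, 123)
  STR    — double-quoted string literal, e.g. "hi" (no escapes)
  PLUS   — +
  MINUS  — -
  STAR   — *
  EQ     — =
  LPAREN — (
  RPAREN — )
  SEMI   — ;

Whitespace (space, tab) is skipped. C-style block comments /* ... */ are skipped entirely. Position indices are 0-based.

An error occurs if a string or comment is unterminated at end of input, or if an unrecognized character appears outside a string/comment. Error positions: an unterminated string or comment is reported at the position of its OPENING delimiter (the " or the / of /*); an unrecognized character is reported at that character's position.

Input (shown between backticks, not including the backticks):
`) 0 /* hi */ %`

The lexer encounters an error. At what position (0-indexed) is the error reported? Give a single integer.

pos=0: emit RPAREN ')'
pos=2: emit NUM '0' (now at pos=3)
pos=4: enter COMMENT mode (saw '/*')
exit COMMENT mode (now at pos=12)
pos=13: ERROR — unrecognized char '%'

Answer: 13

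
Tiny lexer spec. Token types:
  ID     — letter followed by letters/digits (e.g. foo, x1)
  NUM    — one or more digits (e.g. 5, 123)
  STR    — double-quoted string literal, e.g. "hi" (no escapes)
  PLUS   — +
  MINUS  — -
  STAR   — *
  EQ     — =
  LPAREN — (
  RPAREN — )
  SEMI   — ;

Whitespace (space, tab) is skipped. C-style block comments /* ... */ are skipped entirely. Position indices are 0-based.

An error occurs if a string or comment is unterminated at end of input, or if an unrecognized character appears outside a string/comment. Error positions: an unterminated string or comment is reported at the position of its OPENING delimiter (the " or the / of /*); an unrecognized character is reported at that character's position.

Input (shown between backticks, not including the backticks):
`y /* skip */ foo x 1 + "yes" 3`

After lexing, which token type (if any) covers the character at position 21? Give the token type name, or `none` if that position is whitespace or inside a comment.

pos=0: emit ID 'y' (now at pos=1)
pos=2: enter COMMENT mode (saw '/*')
exit COMMENT mode (now at pos=12)
pos=13: emit ID 'foo' (now at pos=16)
pos=17: emit ID 'x' (now at pos=18)
pos=19: emit NUM '1' (now at pos=20)
pos=21: emit PLUS '+'
pos=23: enter STRING mode
pos=23: emit STR "yes" (now at pos=28)
pos=29: emit NUM '3' (now at pos=30)
DONE. 7 tokens: [ID, ID, ID, NUM, PLUS, STR, NUM]
Position 21: char is '+' -> PLUS

Answer: PLUS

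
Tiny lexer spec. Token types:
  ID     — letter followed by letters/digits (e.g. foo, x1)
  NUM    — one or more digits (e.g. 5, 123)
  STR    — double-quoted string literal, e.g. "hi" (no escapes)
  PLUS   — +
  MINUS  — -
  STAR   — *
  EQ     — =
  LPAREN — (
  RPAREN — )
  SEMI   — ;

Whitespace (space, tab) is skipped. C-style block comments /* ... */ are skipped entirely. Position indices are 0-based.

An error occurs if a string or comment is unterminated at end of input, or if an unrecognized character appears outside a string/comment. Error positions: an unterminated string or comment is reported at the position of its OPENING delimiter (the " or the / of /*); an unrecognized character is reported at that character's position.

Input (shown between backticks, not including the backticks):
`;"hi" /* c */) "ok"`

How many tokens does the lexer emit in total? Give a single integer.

pos=0: emit SEMI ';'
pos=1: enter STRING mode
pos=1: emit STR "hi" (now at pos=5)
pos=6: enter COMMENT mode (saw '/*')
exit COMMENT mode (now at pos=13)
pos=13: emit RPAREN ')'
pos=15: enter STRING mode
pos=15: emit STR "ok" (now at pos=19)
DONE. 4 tokens: [SEMI, STR, RPAREN, STR]

Answer: 4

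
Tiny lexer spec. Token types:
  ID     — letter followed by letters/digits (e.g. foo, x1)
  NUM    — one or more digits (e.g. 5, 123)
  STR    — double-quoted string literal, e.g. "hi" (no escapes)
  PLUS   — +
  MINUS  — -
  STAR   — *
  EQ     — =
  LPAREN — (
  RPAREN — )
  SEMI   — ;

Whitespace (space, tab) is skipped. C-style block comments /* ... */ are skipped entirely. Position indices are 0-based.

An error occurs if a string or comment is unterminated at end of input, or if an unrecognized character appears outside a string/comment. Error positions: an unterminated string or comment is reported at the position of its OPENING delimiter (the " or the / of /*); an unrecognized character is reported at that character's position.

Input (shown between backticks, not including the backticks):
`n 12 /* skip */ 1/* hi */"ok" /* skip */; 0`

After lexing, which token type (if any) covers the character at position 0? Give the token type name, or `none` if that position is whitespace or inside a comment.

pos=0: emit ID 'n' (now at pos=1)
pos=2: emit NUM '12' (now at pos=4)
pos=5: enter COMMENT mode (saw '/*')
exit COMMENT mode (now at pos=15)
pos=16: emit NUM '1' (now at pos=17)
pos=17: enter COMMENT mode (saw '/*')
exit COMMENT mode (now at pos=25)
pos=25: enter STRING mode
pos=25: emit STR "ok" (now at pos=29)
pos=30: enter COMMENT mode (saw '/*')
exit COMMENT mode (now at pos=40)
pos=40: emit SEMI ';'
pos=42: emit NUM '0' (now at pos=43)
DONE. 6 tokens: [ID, NUM, NUM, STR, SEMI, NUM]
Position 0: char is 'n' -> ID

Answer: ID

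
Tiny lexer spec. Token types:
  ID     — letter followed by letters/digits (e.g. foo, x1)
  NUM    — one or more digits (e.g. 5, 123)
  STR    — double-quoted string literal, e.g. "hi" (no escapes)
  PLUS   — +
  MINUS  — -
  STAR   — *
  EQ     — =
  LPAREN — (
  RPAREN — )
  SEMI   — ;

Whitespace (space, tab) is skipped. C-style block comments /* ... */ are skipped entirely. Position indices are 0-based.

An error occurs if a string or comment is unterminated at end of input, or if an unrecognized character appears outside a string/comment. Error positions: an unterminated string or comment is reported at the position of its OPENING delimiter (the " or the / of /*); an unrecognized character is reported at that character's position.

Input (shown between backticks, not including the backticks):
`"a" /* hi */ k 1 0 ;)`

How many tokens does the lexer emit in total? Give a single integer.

Answer: 6

Derivation:
pos=0: enter STRING mode
pos=0: emit STR "a" (now at pos=3)
pos=4: enter COMMENT mode (saw '/*')
exit COMMENT mode (now at pos=12)
pos=13: emit ID 'k' (now at pos=14)
pos=15: emit NUM '1' (now at pos=16)
pos=17: emit NUM '0' (now at pos=18)
pos=19: emit SEMI ';'
pos=20: emit RPAREN ')'
DONE. 6 tokens: [STR, ID, NUM, NUM, SEMI, RPAREN]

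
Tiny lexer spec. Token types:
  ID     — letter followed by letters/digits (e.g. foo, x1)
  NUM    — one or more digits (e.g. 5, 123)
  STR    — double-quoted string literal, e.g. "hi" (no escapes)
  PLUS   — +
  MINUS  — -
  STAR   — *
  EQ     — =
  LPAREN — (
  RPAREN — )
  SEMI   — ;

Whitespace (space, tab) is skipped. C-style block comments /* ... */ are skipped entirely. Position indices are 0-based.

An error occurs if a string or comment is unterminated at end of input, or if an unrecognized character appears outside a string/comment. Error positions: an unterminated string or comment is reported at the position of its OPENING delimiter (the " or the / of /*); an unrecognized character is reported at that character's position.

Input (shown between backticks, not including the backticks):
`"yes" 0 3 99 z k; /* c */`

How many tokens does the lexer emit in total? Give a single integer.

Answer: 7

Derivation:
pos=0: enter STRING mode
pos=0: emit STR "yes" (now at pos=5)
pos=6: emit NUM '0' (now at pos=7)
pos=8: emit NUM '3' (now at pos=9)
pos=10: emit NUM '99' (now at pos=12)
pos=13: emit ID 'z' (now at pos=14)
pos=15: emit ID 'k' (now at pos=16)
pos=16: emit SEMI ';'
pos=18: enter COMMENT mode (saw '/*')
exit COMMENT mode (now at pos=25)
DONE. 7 tokens: [STR, NUM, NUM, NUM, ID, ID, SEMI]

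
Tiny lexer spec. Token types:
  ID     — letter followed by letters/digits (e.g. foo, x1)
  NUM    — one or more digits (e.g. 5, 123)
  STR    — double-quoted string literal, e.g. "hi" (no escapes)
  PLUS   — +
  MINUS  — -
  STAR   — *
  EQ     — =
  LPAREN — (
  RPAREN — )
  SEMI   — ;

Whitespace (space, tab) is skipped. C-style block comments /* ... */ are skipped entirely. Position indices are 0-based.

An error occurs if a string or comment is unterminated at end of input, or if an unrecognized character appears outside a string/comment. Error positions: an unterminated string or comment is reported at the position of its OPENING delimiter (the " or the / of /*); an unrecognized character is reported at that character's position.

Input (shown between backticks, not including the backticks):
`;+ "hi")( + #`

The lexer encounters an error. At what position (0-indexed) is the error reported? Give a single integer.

Answer: 12

Derivation:
pos=0: emit SEMI ';'
pos=1: emit PLUS '+'
pos=3: enter STRING mode
pos=3: emit STR "hi" (now at pos=7)
pos=7: emit RPAREN ')'
pos=8: emit LPAREN '('
pos=10: emit PLUS '+'
pos=12: ERROR — unrecognized char '#'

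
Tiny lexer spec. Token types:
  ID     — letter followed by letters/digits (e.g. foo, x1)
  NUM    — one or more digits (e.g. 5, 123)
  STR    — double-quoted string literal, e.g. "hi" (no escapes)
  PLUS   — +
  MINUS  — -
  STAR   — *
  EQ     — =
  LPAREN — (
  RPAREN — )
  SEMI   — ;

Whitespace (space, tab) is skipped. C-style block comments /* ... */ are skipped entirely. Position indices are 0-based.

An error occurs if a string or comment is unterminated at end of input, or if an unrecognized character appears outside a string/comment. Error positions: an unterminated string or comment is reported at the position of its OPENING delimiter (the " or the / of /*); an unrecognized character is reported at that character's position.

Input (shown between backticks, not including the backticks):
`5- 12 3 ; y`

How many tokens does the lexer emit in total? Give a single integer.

pos=0: emit NUM '5' (now at pos=1)
pos=1: emit MINUS '-'
pos=3: emit NUM '12' (now at pos=5)
pos=6: emit NUM '3' (now at pos=7)
pos=8: emit SEMI ';'
pos=10: emit ID 'y' (now at pos=11)
DONE. 6 tokens: [NUM, MINUS, NUM, NUM, SEMI, ID]

Answer: 6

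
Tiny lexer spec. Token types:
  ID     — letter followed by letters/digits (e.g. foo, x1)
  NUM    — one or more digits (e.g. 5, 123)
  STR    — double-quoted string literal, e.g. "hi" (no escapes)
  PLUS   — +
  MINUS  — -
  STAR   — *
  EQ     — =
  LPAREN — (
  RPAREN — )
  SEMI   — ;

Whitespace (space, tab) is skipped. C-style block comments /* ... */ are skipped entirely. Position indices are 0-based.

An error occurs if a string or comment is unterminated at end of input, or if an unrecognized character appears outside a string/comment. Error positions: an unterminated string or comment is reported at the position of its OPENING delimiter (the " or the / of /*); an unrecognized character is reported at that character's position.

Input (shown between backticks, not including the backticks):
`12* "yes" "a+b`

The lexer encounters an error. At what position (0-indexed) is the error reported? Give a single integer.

pos=0: emit NUM '12' (now at pos=2)
pos=2: emit STAR '*'
pos=4: enter STRING mode
pos=4: emit STR "yes" (now at pos=9)
pos=10: enter STRING mode
pos=10: ERROR — unterminated string

Answer: 10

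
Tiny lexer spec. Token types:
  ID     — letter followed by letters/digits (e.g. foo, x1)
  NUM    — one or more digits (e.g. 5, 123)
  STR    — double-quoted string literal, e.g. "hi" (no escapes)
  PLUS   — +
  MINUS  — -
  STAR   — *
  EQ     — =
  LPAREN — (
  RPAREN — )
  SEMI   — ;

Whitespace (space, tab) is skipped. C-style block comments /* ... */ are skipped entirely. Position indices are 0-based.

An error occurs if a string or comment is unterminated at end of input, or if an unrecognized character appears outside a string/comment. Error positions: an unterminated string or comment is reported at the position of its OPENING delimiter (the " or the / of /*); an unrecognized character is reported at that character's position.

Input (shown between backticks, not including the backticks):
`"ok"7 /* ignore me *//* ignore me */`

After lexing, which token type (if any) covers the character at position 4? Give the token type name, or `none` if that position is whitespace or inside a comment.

Answer: NUM

Derivation:
pos=0: enter STRING mode
pos=0: emit STR "ok" (now at pos=4)
pos=4: emit NUM '7' (now at pos=5)
pos=6: enter COMMENT mode (saw '/*')
exit COMMENT mode (now at pos=21)
pos=21: enter COMMENT mode (saw '/*')
exit COMMENT mode (now at pos=36)
DONE. 2 tokens: [STR, NUM]
Position 4: char is '7' -> NUM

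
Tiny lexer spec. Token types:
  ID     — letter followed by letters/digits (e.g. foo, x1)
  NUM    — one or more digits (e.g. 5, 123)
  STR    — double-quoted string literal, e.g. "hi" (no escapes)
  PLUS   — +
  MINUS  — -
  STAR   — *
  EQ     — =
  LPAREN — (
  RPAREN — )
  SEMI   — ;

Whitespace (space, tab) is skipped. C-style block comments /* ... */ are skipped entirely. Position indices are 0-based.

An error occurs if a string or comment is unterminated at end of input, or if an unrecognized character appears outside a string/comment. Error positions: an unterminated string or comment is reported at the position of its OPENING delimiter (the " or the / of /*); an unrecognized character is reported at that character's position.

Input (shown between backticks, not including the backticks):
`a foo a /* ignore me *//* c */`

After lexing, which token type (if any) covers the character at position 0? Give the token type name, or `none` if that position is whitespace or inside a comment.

pos=0: emit ID 'a' (now at pos=1)
pos=2: emit ID 'foo' (now at pos=5)
pos=6: emit ID 'a' (now at pos=7)
pos=8: enter COMMENT mode (saw '/*')
exit COMMENT mode (now at pos=23)
pos=23: enter COMMENT mode (saw '/*')
exit COMMENT mode (now at pos=30)
DONE. 3 tokens: [ID, ID, ID]
Position 0: char is 'a' -> ID

Answer: ID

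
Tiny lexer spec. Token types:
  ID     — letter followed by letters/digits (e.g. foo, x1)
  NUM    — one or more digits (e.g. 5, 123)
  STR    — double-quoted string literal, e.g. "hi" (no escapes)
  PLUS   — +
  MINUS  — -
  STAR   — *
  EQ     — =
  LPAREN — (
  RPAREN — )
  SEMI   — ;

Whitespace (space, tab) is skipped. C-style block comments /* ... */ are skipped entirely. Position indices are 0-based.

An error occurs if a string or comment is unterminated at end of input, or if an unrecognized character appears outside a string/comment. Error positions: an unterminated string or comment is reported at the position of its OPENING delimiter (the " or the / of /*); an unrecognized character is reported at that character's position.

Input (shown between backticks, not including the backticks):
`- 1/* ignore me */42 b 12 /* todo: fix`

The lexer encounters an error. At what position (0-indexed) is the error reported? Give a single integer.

pos=0: emit MINUS '-'
pos=2: emit NUM '1' (now at pos=3)
pos=3: enter COMMENT mode (saw '/*')
exit COMMENT mode (now at pos=18)
pos=18: emit NUM '42' (now at pos=20)
pos=21: emit ID 'b' (now at pos=22)
pos=23: emit NUM '12' (now at pos=25)
pos=26: enter COMMENT mode (saw '/*')
pos=26: ERROR — unterminated comment (reached EOF)

Answer: 26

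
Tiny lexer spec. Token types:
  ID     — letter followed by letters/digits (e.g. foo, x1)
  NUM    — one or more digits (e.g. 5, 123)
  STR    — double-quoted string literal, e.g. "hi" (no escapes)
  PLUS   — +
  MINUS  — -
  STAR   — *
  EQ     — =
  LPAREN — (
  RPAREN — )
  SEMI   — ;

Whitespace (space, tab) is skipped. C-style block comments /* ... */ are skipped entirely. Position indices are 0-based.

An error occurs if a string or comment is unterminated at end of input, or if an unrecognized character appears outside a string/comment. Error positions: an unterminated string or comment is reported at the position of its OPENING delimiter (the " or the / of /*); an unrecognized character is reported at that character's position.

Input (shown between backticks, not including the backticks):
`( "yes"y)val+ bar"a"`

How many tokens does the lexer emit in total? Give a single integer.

Answer: 8

Derivation:
pos=0: emit LPAREN '('
pos=2: enter STRING mode
pos=2: emit STR "yes" (now at pos=7)
pos=7: emit ID 'y' (now at pos=8)
pos=8: emit RPAREN ')'
pos=9: emit ID 'val' (now at pos=12)
pos=12: emit PLUS '+'
pos=14: emit ID 'bar' (now at pos=17)
pos=17: enter STRING mode
pos=17: emit STR "a" (now at pos=20)
DONE. 8 tokens: [LPAREN, STR, ID, RPAREN, ID, PLUS, ID, STR]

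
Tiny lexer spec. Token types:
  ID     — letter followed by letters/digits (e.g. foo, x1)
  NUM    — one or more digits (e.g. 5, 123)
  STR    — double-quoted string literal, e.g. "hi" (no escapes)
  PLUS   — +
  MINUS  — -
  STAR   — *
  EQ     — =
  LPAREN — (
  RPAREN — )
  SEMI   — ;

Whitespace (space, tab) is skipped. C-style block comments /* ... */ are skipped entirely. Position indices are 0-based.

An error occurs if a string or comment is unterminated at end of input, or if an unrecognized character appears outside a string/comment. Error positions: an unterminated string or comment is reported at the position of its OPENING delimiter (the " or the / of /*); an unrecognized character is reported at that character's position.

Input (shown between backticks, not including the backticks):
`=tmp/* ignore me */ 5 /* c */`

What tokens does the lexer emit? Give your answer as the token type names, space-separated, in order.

Answer: EQ ID NUM

Derivation:
pos=0: emit EQ '='
pos=1: emit ID 'tmp' (now at pos=4)
pos=4: enter COMMENT mode (saw '/*')
exit COMMENT mode (now at pos=19)
pos=20: emit NUM '5' (now at pos=21)
pos=22: enter COMMENT mode (saw '/*')
exit COMMENT mode (now at pos=29)
DONE. 3 tokens: [EQ, ID, NUM]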